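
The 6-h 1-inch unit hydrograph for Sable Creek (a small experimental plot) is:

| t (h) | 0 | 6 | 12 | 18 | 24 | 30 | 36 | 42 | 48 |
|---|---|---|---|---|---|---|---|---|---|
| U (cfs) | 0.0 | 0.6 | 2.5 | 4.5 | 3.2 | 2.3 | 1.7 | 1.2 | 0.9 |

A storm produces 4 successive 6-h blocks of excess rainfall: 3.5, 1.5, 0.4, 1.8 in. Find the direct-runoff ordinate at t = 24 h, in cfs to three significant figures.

By discrete convolution, Q_j = Σ (P_i / 1 in) · U_{j−i}.
At t = 24 h (j=4): Q = (3.5/1)·3.2 + (1.5/1)·4.5 + (0.4/1)·2.5 + (1.8/1)·0.6 = 20.0 cfs.

Q ≈ 20.0 cfs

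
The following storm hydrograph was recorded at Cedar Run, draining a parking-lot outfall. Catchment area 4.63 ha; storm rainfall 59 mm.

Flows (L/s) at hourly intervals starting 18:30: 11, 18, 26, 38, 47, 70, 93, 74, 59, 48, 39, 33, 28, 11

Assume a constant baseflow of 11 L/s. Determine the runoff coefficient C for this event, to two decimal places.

ΣQ_DR = 441.0 L/s; V = ΣQ_DR·Δt = 1.588 × 10^6 L.
Runoff depth d = V / A = 34.29 mm.
C = d / P = 34.29 / 59 = 0.58.

C ≈ 0.58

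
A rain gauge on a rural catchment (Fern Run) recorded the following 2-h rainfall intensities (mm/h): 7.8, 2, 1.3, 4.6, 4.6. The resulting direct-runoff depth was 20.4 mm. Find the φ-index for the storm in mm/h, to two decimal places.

φ ≈ 2.27 mm/h

Only the 3 blocks with intensity above φ contribute runoff: 7.8, 4.6, 4.6 mm/h.
Σ(I−φ)·Δt = d  ⇒  (7.8+4.6+4.6 − 3φ)·2 = 20.4
φ = (17.00 − 20.4/2) / 3 = 2.27 mm/h.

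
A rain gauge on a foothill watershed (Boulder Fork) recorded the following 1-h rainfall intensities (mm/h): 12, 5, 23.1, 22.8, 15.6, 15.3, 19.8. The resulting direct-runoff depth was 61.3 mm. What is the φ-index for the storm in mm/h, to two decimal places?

φ ≈ 7.88 mm/h

Only the 6 blocks with intensity above φ contribute runoff: 12, 23.1, 22.8, 15.6, 15.3, 19.8 mm/h.
Σ(I−φ)·Δt = d  ⇒  (12+23.1+22.8+15.6+15.3+19.8 − 6φ)·1 = 61.3
φ = (108.6 − 61.3/1) / 6 = 7.88 mm/h.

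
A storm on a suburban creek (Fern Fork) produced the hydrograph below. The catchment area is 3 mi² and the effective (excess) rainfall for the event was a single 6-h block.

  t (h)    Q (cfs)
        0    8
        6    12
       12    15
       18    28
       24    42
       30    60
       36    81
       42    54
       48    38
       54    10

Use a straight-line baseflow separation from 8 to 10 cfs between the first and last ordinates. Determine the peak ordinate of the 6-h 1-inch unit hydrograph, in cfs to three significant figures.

Direct runoff: 0.00, 3.78, 6.56, 19.33, 33.11, 50.89, 71.67, 44.44, 28.22, 0.00 cfs; ΣQ_DR = 258.0 cfs, peak = 71.67 cfs.
Runoff depth d = ΣQ_DR·Δt / A = 258.0 × 21600 / (3 mi²) = 0.7996 in.
The 1-inch UH is the DRH scaled by (1 in)/d, so U_p = 71.67 × 1/0.7996 = 89.6 cfs.

U_p ≈ 89.6 cfs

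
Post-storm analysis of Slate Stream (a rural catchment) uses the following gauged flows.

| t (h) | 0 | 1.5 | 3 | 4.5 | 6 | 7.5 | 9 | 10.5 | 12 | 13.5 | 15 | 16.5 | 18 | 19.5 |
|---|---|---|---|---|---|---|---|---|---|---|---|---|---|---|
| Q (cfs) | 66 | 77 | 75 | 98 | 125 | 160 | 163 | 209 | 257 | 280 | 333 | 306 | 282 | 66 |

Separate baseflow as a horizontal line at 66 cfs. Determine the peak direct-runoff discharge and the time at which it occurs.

Q_p = 267.0 cfs at t = 15 h

Subtracting baseflow gives direct-runoff ordinates: 0.0, 11.0, 9.0, 32.0, 59.0, 94.0, 97.0, 143.0, 191.0, 214.0, 267.0, 240.0, 216.0, 0.0 cfs.
The maximum is 267.0 cfs, occurring at the reading for t = 15 h.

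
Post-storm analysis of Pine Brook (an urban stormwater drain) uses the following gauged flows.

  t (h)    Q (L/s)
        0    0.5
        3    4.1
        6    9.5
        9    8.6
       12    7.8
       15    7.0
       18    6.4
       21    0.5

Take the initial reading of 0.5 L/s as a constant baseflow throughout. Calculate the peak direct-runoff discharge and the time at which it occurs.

Subtracting baseflow gives direct-runoff ordinates: 0.0, 3.6, 9.0, 8.1, 7.3, 6.5, 5.9, 0.0 L/s.
The maximum is 9.0 L/s, occurring at the reading for t = 6 h.

Q_p = 9.0 L/s at t = 6 h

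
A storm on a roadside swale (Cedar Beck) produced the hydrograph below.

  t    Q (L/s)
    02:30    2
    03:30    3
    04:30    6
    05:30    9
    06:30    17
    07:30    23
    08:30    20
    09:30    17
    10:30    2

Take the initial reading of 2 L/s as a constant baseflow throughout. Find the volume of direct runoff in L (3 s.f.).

Direct-runoff ordinates (Q − Q_b): 0.0, 1.0, 4.0, 7.0, 15.0, 21.0, 18.0, 15.0, 0.0 L/s.
ΣQ_DR = 81.00 L/s.
With Δt = 1 h = 3600 s, V = ΣQ_DR · Δt = 81.00 × 3600 = 2.92 × 10^5 L.

V ≈ 2.92 × 10^5 L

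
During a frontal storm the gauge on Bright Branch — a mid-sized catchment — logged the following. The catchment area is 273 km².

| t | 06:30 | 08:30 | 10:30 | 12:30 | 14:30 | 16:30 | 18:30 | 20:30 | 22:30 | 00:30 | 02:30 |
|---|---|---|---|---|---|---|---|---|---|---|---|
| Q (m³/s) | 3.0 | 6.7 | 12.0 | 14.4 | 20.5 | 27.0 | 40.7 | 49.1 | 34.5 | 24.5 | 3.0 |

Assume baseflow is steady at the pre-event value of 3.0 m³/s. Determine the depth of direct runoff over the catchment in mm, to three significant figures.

Direct runoff: 0.0, 3.7, 9.0, 11.4, 17.5, 24.0, 37.7, 46.1, 31.5, 21.5, 0.0 m³/s; ΣQ_DR = 202.4 m³/s.
V = ΣQ_DR · Δt = 202.4 × 7200 s = 1.457 × 10^6 m³.
Over A = 273 km², depth = V / A = 5.34 mm.

d ≈ 5.34 mm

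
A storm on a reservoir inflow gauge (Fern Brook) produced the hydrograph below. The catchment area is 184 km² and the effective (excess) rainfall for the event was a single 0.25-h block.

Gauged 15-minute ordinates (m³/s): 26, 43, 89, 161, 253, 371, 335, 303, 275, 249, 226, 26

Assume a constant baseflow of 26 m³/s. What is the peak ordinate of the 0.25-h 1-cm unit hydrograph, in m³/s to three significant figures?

Direct runoff: 0.0, 17.0, 63.0, 135.0, 227.0, 345.0, 309.0, 277.0, 249.0, 223.0, 200.0, 0.0 m³/s; ΣQ_DR = 2045 m³/s, peak = 345.0 m³/s.
Runoff depth d = ΣQ_DR·Δt / A = 2045 × 900 / (184 km²) = 10.00 mm.
The 1-cm UH is the DRH scaled by (10 mm)/d, so U_p = 345.0 × 10/10.00 = 345 m³/s.

U_p ≈ 345 m³/s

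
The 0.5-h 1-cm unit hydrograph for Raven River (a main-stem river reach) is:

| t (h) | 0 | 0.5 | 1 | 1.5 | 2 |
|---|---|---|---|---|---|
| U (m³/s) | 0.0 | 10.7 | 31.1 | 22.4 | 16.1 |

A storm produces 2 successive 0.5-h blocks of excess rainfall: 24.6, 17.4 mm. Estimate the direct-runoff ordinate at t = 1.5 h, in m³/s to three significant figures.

By discrete convolution, Q_j = Σ (P_i / 10 mm) · U_{j−i}.
At t = 1.5 h (j=3): Q = (24.6/10)·22.4 + (17.4/10)·31.1 = 109 m³/s.

Q ≈ 109 m³/s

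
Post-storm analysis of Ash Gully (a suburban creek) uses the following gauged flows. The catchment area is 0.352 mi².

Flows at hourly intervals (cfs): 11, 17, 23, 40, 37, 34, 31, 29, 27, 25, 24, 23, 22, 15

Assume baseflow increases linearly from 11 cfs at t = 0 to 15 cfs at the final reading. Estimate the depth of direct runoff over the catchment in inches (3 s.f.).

Direct runoff: 0.00, 5.69, 11.38, 28.08, 24.77, 21.46, 18.15, 15.85, 13.54, 11.23, 9.92, 8.62, 7.31, 0.00 cfs; ΣQ_DR = 176.0 cfs.
V = ΣQ_DR · Δt = 176.0 × 3600 s = 6.336 × 10^5 ft³.
Over A = 0.352 mi², depth = V / A = 0.775 in.

d ≈ 0.775 in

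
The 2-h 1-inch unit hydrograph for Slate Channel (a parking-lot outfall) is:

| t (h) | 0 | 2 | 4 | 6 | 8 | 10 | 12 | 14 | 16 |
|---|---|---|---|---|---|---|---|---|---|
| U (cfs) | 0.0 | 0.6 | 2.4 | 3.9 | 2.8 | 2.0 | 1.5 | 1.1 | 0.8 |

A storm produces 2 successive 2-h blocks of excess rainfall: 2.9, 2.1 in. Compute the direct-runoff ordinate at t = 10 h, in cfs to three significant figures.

Q ≈ 11.7 cfs

By discrete convolution, Q_j = Σ (P_i / 1 in) · U_{j−i}.
At t = 10 h (j=5): Q = (2.9/1)·2.0 + (2.1/1)·2.8 = 11.7 cfs.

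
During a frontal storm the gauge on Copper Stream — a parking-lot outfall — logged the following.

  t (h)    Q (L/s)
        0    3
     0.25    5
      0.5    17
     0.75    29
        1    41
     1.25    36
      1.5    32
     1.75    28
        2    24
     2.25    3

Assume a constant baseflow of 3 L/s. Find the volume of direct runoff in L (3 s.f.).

Direct-runoff ordinates (Q − Q_b): 0.0, 2.0, 14.0, 26.0, 38.0, 33.0, 29.0, 25.0, 21.0, 0.0 L/s.
ΣQ_DR = 188.0 L/s.
With Δt = 0.25 h = 900 s, V = ΣQ_DR · Δt = 188.0 × 900 = 1.69 × 10^5 L.

V ≈ 1.69 × 10^5 L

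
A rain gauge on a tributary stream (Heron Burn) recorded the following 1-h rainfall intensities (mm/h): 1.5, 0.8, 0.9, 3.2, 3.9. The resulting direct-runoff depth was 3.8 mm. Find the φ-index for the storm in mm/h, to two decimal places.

φ ≈ 1.65 mm/h

Only the 2 blocks with intensity above φ contribute runoff: 3.2, 3.9 mm/h.
Σ(I−φ)·Δt = d  ⇒  (3.2+3.9 − 2φ)·1 = 3.8
φ = (7.100 − 3.8/1) / 2 = 1.65 mm/h.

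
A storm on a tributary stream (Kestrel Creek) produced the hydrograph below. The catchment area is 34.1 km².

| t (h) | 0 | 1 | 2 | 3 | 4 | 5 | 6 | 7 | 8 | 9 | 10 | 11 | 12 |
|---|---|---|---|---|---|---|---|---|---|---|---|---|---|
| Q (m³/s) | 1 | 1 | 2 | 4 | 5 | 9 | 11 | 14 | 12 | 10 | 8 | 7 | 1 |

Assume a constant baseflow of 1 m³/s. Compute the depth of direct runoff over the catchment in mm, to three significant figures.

Direct runoff: 0.0, 0.0, 1.0, 3.0, 4.0, 8.0, 10.0, 13.0, 11.0, 9.0, 7.0, 6.0, 0.0 m³/s; ΣQ_DR = 72.00 m³/s.
V = ΣQ_DR · Δt = 72.00 × 3600 s = 2.592 × 10^5 m³.
Over A = 34.1 km², depth = V / A = 7.60 mm.

d ≈ 7.60 mm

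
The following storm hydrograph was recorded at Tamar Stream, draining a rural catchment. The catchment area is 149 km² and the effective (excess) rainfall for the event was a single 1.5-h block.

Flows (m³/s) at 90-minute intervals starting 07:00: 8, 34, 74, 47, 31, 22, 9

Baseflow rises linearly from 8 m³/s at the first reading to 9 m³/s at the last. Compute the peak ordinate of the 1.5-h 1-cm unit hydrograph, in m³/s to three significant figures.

Direct runoff: 0.00, 25.83, 65.67, 38.50, 22.33, 13.17, 0.00 m³/s; ΣQ_DR = 165.5 m³/s, peak = 65.67 m³/s.
Runoff depth d = ΣQ_DR·Δt / A = 165.5 × 5400 / (149 km²) = 5.998 mm.
The 1-cm UH is the DRH scaled by (10 mm)/d, so U_p = 65.67 × 10/5.998 = 109 m³/s.

U_p ≈ 109 m³/s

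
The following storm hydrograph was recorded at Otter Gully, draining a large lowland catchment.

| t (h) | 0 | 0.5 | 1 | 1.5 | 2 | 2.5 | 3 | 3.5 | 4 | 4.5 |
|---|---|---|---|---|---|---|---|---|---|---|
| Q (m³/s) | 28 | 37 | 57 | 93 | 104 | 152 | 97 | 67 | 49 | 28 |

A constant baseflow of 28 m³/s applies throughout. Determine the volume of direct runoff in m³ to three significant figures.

V ≈ 7.78 × 10^5 m³

Direct-runoff ordinates (Q − Q_b): 0.0, 9.0, 29.0, 65.0, 76.0, 124.0, 69.0, 39.0, 21.0, 0.0 m³/s.
ΣQ_DR = 432.0 m³/s.
With Δt = 0.5 h = 1800 s, V = ΣQ_DR · Δt = 432.0 × 1800 = 7.78 × 10^5 m³.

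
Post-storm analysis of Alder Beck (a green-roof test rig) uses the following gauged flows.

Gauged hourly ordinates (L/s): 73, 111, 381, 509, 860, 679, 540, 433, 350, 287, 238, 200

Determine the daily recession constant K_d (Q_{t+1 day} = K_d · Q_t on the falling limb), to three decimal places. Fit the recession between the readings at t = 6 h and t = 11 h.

Between t = 6 h and t = 11 h the flow falls from 540 to 200 L/s over 5×1 h = 5 h.
Per-interval ratio K = (200/540)^(1/5) = 0.8198; K_d = K^(24/1) = 0.009.

K_d ≈ 0.009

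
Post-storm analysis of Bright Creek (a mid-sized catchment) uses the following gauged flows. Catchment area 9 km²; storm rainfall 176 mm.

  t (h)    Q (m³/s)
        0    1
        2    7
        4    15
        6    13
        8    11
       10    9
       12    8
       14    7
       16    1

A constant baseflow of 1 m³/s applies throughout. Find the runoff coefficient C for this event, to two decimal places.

C ≈ 0.29

ΣQ_DR = 63.00 m³/s; V = ΣQ_DR·Δt = 4.536 × 10^5 m³.
Runoff depth d = V / A = 50.40 mm.
C = d / P = 50.40 / 176 = 0.29.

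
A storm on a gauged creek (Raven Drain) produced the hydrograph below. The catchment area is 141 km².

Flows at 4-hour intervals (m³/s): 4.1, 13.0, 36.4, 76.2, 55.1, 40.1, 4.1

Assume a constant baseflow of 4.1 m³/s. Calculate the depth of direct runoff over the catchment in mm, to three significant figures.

d ≈ 20.5 mm

Direct runoff: 0.0, 8.9, 32.3, 72.1, 51.0, 36.0, 0.0 m³/s; ΣQ_DR = 200.3 m³/s.
V = ΣQ_DR · Δt = 200.3 × 14400 s = 2.884 × 10^6 m³.
Over A = 141 km², depth = V / A = 20.5 mm.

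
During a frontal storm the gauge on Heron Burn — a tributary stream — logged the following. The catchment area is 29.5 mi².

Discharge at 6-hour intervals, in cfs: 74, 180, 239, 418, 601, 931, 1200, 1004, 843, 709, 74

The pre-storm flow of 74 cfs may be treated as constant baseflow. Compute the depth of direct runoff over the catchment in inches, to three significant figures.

d ≈ 1.72 in

Direct runoff: 0.0, 106.0, 165.0, 344.0, 527.0, 857.0, 1126.0, 930.0, 769.0, 635.0, 0.0 cfs; ΣQ_DR = 5459 cfs.
V = ΣQ_DR · Δt = 5459 × 21600 s = 1.179 × 10^8 ft³.
Over A = 29.5 mi², depth = V / A = 1.72 in.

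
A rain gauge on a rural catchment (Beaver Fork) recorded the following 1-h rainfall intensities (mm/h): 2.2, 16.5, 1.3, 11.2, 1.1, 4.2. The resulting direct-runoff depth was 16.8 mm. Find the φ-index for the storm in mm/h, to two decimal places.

Only the 2 blocks with intensity above φ contribute runoff: 16.5, 11.2 mm/h.
Σ(I−φ)·Δt = d  ⇒  (16.5+11.2 − 2φ)·1 = 16.8
φ = (27.70 − 16.8/1) / 2 = 5.45 mm/h.

φ ≈ 5.45 mm/h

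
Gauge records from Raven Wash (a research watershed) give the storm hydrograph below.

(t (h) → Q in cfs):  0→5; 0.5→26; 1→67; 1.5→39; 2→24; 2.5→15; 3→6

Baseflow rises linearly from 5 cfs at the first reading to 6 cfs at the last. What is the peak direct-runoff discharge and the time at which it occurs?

Q_p = 61.67 cfs at t = 1 h

Subtracting baseflow gives direct-runoff ordinates: 0.00, 20.83, 61.67, 33.50, 18.33, 9.17, 0.00 cfs.
The maximum is 61.67 cfs, occurring at the reading for t = 1 h.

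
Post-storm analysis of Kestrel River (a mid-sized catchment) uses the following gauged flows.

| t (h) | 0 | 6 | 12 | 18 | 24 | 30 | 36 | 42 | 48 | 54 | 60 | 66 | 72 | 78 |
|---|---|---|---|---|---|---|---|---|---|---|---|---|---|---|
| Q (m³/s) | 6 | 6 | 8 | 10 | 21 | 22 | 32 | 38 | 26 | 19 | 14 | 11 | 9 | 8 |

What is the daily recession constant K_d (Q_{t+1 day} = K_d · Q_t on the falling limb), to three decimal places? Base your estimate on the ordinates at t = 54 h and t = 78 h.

Between t = 54 h and t = 78 h the flow falls from 19 to 8 m³/s over 4×6 h = 24 h.
Per-interval ratio K = (8/19)^(1/4) = 0.8055; K_d = K^(24/6) = 0.421.

K_d ≈ 0.421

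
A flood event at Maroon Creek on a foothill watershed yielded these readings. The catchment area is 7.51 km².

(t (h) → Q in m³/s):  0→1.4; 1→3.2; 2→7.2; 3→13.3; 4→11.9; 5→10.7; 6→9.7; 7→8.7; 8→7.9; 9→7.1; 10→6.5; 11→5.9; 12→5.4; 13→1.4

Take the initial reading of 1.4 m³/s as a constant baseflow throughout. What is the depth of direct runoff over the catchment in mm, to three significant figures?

d ≈ 38.7 mm

Direct runoff: 0.0, 1.8, 5.8, 11.9, 10.5, 9.3, 8.3, 7.3, 6.5, 5.7, 5.1, 4.5, 4.0, 0.0 m³/s; ΣQ_DR = 80.70 m³/s.
V = ΣQ_DR · Δt = 80.70 × 3600 s = 2.905 × 10^5 m³.
Over A = 7.51 km², depth = V / A = 38.7 mm.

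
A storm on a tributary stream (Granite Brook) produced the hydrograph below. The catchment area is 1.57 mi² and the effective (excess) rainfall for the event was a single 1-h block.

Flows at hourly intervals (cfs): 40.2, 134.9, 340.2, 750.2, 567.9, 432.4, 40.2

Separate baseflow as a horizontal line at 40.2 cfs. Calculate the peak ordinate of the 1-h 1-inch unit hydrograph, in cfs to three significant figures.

Direct runoff: 0.0, 94.7, 300.0, 710.0, 527.7, 392.2, 0.0 cfs; ΣQ_DR = 2025 cfs, peak = 710.0 cfs.
Runoff depth d = ΣQ_DR·Δt / A = 2025 × 3600 / (1.57 mi²) = 1.998 in.
The 1-inch UH is the DRH scaled by (1 in)/d, so U_p = 710.0 × 1/1.998 = 355 cfs.

U_p ≈ 355 cfs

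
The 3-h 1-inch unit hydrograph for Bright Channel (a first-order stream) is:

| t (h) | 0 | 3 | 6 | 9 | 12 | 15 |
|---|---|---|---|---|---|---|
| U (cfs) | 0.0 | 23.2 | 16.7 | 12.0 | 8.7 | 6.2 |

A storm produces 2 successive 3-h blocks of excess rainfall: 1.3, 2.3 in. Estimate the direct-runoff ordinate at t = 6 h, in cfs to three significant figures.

Q ≈ 75.1 cfs

By discrete convolution, Q_j = Σ (P_i / 1 in) · U_{j−i}.
At t = 6 h (j=2): Q = (1.3/1)·16.7 + (2.3/1)·23.2 = 75.1 cfs.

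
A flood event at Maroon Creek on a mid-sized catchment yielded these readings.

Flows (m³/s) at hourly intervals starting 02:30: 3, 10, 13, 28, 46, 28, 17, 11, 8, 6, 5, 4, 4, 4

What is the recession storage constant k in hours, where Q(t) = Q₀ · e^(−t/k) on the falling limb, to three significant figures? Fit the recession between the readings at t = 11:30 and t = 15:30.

k ≈ 9.87 h

On the falling limb, Q drops from 6 to 4 m³/s between t = 11:30 and t = 15:30 (Δt = 4 h).
k = −Δt / ln(Q₂/Q₁) = −4 / ln(4/6) = 9.87 h.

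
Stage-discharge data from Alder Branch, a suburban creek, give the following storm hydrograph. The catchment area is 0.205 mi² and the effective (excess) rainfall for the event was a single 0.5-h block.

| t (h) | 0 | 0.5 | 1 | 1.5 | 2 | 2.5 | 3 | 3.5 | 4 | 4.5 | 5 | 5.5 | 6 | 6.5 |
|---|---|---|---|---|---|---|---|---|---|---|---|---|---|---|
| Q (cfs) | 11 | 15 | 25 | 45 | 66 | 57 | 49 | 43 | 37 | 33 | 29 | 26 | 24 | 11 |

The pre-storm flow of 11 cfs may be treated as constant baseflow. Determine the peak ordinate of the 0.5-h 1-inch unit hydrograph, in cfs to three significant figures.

U_p ≈ 45.9 cfs

Direct runoff: 0.0, 4.0, 14.0, 34.0, 55.0, 46.0, 38.0, 32.0, 26.0, 22.0, 18.0, 15.0, 13.0, 0.0 cfs; ΣQ_DR = 317.0 cfs, peak = 55.0 cfs.
Runoff depth d = ΣQ_DR·Δt / A = 317.0 × 1800 / (0.205 mi²) = 1.198 in.
The 1-inch UH is the DRH scaled by (1 in)/d, so U_p = 55.0 × 1/1.198 = 45.9 cfs.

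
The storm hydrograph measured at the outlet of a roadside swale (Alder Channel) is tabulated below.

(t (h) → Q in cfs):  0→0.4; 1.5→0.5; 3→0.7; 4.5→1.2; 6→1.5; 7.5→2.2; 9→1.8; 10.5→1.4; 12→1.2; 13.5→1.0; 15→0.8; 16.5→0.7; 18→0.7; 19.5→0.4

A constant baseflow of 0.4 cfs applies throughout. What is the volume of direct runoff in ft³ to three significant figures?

Direct-runoff ordinates (Q − Q_b): 0.0, 0.1, 0.3, 0.8, 1.1, 1.8, 1.4, 1.0, 0.8, 0.6, 0.4, 0.3, 0.3, 0.0 cfs.
ΣQ_DR = 8.900 cfs.
With Δt = 1.5 h = 5400 s, V = ΣQ_DR · Δt = 8.900 × 5400 = 48100 ft³.

V ≈ 48100 ft³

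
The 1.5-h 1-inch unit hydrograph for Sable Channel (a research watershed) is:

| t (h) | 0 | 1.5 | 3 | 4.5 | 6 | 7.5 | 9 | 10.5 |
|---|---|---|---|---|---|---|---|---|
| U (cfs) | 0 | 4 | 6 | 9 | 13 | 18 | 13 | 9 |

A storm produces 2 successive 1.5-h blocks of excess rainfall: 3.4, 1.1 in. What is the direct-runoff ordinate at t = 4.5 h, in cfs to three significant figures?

By discrete convolution, Q_j = Σ (P_i / 1 in) · U_{j−i}.
At t = 4.5 h (j=3): Q = (3.4/1)·9 + (1.1/1)·6 = 37.2 cfs.

Q ≈ 37.2 cfs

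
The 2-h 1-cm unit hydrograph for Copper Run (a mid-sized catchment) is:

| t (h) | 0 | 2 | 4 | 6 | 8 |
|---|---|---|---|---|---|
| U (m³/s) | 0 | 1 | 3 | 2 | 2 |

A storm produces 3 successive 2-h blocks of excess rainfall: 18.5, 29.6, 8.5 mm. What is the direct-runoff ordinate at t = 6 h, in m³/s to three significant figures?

By discrete convolution, Q_j = Σ (P_i / 10 mm) · U_{j−i}.
At t = 6 h (j=3): Q = (18.5/10)·2 + (29.6/10)·3 + (8.5/10)·1 = 13.4 m³/s.

Q ≈ 13.4 m³/s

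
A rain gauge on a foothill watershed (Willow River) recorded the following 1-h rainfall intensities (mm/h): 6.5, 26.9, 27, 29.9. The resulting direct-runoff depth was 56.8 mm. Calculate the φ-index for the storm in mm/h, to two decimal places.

φ ≈ 9.00 mm/h

Only the 3 blocks with intensity above φ contribute runoff: 26.9, 27, 29.9 mm/h.
Σ(I−φ)·Δt = d  ⇒  (26.9+27+29.9 − 3φ)·1 = 56.8
φ = (83.80 − 56.8/1) / 3 = 9.00 mm/h.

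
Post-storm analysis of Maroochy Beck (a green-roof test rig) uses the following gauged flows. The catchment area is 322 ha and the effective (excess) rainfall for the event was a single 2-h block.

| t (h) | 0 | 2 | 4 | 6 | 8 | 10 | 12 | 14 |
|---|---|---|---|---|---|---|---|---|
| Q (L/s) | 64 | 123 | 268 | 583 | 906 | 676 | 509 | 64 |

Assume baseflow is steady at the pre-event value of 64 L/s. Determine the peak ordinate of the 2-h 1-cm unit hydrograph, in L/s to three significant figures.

Direct runoff: 0.0, 59.0, 204.0, 519.0, 842.0, 612.0, 445.0, 0.0 L/s; ΣQ_DR = 2681 L/s, peak = 842.0 L/s.
Runoff depth d = ΣQ_DR·Δt / A = 2681 × 7200 / (322 ha) = 5.995 mm.
The 1-cm UH is the DRH scaled by (10 mm)/d, so U_p = 842.0 × 10/5.995 = 1400 L/s.

U_p ≈ 1400 L/s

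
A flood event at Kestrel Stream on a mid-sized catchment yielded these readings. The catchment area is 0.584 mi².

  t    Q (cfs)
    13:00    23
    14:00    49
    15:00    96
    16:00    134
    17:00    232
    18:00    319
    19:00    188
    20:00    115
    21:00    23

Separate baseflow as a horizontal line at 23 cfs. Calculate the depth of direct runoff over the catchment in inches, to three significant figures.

Direct runoff: 0.0, 26.0, 73.0, 111.0, 209.0, 296.0, 165.0, 92.0, 0.0 cfs; ΣQ_DR = 972.0 cfs.
V = ΣQ_DR · Δt = 972.0 × 3600 s = 3.499 × 10^6 ft³.
Over A = 0.584 mi², depth = V / A = 2.58 in.

d ≈ 2.58 in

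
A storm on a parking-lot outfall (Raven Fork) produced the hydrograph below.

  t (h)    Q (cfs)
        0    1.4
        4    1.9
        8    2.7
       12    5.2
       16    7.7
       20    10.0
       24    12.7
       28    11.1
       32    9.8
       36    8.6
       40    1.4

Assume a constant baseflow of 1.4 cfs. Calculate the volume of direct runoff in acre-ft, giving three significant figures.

V ≈ 18.9 acre-ft

Direct-runoff ordinates (Q − Q_b): 0.0, 0.5, 1.3, 3.8, 6.3, 8.6, 11.3, 9.7, 8.4, 7.2, 0.0 cfs.
ΣQ_DR = 57.10 cfs.
With Δt = 4 h = 14400 s, V = ΣQ_DR · Δt = 57.10 × 14400 = 8.22 × 10^5 ft³ = 18.9 acre-ft.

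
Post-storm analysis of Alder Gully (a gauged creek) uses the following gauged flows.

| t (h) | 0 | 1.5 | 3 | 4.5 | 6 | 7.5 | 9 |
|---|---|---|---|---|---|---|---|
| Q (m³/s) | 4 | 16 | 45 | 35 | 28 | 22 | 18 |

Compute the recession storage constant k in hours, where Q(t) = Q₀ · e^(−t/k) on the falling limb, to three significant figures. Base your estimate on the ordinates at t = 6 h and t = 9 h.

k ≈ 6.79 h

On the falling limb, Q drops from 28 to 18 m³/s between t = 6 h and t = 9 h (Δt = 3 h).
k = −Δt / ln(Q₂/Q₁) = −3 / ln(18/28) = 6.79 h.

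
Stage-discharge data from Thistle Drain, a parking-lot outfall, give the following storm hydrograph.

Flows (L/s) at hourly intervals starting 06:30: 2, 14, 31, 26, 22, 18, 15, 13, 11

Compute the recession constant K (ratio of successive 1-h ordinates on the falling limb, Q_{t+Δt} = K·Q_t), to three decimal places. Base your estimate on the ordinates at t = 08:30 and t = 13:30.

K ≈ 0.840

Using the recession-limb readings at t = 08:30 and t = 13:30: Q falls from 31 to 13 L/s over 5 intervals.
K = (Q₂/Q₁)^(1/5) = (13/31)^(1/5) = 0.840.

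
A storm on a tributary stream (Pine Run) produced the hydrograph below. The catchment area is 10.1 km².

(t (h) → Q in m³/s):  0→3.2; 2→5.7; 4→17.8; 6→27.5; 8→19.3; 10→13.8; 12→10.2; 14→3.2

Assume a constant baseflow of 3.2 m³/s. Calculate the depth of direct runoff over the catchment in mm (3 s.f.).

d ≈ 53.5 mm

Direct runoff: 0.0, 2.5, 14.6, 24.3, 16.1, 10.6, 7.0, 0.0 m³/s; ΣQ_DR = 75.10 m³/s.
V = ΣQ_DR · Δt = 75.10 × 7200 s = 5.407 × 10^5 m³.
Over A = 10.1 km², depth = V / A = 53.5 mm.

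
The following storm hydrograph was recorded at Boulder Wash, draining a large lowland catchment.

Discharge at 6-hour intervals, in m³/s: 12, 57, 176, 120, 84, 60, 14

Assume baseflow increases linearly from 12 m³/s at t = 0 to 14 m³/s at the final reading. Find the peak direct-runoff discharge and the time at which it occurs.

Subtracting baseflow gives direct-runoff ordinates: 0.00, 44.67, 163.33, 107.00, 70.67, 46.33, 0.00 m³/s.
The maximum is 163.33 m³/s, occurring at the reading for t = 12 h.

Q_p = 163.33 m³/s at t = 12 h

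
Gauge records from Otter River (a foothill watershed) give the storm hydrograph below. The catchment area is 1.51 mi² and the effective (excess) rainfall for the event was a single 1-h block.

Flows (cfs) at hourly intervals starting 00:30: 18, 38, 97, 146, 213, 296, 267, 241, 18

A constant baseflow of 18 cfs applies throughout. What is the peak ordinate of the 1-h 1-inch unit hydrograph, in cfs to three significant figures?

U_p ≈ 231 cfs

Direct runoff: 0.0, 20.0, 79.0, 128.0, 195.0, 278.0, 249.0, 223.0, 0.0 cfs; ΣQ_DR = 1172 cfs, peak = 278.0 cfs.
Runoff depth d = ΣQ_DR·Δt / A = 1172 × 3600 / (1.51 mi²) = 1.203 in.
The 1-inch UH is the DRH scaled by (1 in)/d, so U_p = 278.0 × 1/1.203 = 231 cfs.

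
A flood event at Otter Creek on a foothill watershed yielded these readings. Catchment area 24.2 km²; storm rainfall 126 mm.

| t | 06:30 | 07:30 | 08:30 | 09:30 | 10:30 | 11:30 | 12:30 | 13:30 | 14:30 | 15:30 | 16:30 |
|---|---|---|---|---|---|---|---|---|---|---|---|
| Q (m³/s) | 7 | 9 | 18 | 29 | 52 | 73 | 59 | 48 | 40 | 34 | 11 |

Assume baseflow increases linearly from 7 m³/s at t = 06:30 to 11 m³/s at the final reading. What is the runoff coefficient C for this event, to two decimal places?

C ≈ 0.33

ΣQ_DR = 281.0 m³/s; V = ΣQ_DR·Δt = 1.012 × 10^6 m³.
Runoff depth d = V / A = 41.80 mm.
C = d / P = 41.80 / 126 = 0.33.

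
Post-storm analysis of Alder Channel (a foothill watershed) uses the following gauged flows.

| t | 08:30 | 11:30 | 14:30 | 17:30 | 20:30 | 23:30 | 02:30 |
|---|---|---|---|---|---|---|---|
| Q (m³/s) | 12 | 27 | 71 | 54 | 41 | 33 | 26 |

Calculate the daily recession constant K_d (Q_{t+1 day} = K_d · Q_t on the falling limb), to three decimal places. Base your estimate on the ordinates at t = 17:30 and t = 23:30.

Between t = 17:30 and t = 23:30 the flow falls from 54 to 33 m³/s over 2×3 h = 6 h.
Per-interval ratio K = (33/54)^(1/2) = 0.7817; K_d = K^(24/3) = 0.139.

K_d ≈ 0.139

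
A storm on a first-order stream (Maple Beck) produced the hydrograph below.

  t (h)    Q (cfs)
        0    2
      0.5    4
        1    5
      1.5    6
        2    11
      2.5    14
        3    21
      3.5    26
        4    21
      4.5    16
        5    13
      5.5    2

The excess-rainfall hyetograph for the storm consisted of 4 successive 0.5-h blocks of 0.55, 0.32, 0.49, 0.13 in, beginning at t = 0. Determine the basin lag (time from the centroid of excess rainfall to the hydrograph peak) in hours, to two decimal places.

Centroid of excess rainfall: t_c = Σ P_i·t̄_i / ΣP_i = 0.8171 h (block centres at 0.25, 0.75, 1.25, 1.75 h).
Hydrograph peak occurs at t = 3.5 h, so basin lag t_L = 3.5 − 0.8171 = 2.68 h.

t_L ≈ 2.68 h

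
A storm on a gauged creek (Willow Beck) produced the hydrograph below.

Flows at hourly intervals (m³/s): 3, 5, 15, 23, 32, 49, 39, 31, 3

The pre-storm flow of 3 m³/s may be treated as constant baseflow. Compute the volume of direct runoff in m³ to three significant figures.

Direct-runoff ordinates (Q − Q_b): 0.0, 2.0, 12.0, 20.0, 29.0, 46.0, 36.0, 28.0, 0.0 m³/s.
ΣQ_DR = 173.0 m³/s.
With Δt = 1 h = 3600 s, V = ΣQ_DR · Δt = 173.0 × 3600 = 6.23 × 10^5 m³.

V ≈ 6.23 × 10^5 m³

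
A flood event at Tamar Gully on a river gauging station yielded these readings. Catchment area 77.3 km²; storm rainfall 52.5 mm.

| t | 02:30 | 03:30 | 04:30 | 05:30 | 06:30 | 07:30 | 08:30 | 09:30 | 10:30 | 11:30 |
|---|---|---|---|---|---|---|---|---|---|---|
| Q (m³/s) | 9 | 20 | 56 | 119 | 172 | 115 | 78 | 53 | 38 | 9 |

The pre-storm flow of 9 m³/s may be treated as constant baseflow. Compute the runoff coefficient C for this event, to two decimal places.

ΣQ_DR = 579.0 m³/s; V = ΣQ_DR·Δt = 2.084 × 10^6 m³.
Runoff depth d = V / A = 26.97 mm.
C = d / P = 26.97 / 52.5 = 0.51.

C ≈ 0.51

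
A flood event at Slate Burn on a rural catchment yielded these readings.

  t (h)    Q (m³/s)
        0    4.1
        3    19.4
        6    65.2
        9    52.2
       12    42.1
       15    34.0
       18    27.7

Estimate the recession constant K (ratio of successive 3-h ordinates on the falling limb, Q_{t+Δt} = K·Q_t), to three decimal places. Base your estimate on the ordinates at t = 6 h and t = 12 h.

Using the recession-limb readings at t = 6 h and t = 12 h: Q falls from 65.2 to 42.1 m³/s over 2 intervals.
K = (Q₂/Q₁)^(1/2) = (42.1/65.2)^(1/2) = 0.804.

K ≈ 0.804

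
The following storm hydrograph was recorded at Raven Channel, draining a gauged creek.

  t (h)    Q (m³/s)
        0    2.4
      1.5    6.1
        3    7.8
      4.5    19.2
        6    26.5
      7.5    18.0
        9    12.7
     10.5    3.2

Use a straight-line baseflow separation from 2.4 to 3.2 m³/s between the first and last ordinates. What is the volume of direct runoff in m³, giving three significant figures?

Direct-runoff ordinates (Q − Q_b): 0.00, 3.59, 5.17, 16.46, 23.64, 15.03, 9.61, 0.00 m³/s.
ΣQ_DR = 73.50 m³/s.
With Δt = 1.5 h = 5400 s, V = ΣQ_DR · Δt = 73.50 × 5400 = 3.97 × 10^5 m³.

V ≈ 3.97 × 10^5 m³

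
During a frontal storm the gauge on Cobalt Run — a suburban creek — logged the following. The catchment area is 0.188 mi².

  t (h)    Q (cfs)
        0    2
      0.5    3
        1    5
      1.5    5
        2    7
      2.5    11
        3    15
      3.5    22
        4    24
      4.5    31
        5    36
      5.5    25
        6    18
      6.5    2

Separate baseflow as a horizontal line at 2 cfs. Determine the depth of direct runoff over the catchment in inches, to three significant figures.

Direct runoff: 0.0, 1.0, 3.0, 3.0, 5.0, 9.0, 13.0, 20.0, 22.0, 29.0, 34.0, 23.0, 16.0, 0.0 cfs; ΣQ_DR = 178.0 cfs.
V = ΣQ_DR · Δt = 178.0 × 1800 s = 3.204 × 10^5 ft³.
Over A = 0.188 mi², depth = V / A = 0.734 in.

d ≈ 0.734 in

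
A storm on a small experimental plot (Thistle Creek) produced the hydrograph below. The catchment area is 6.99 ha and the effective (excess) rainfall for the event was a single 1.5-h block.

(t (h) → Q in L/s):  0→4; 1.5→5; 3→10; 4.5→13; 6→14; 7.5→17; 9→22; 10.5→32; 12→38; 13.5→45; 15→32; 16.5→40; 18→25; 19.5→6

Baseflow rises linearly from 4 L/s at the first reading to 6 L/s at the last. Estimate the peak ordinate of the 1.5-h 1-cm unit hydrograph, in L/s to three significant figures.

U_p ≈ 22.0 L/s

Direct runoff: 0.00, 0.85, 5.69, 8.54, 9.38, 12.23, 17.08, 26.92, 32.77, 39.62, 26.46, 34.31, 19.15, 0.00 L/s; ΣQ_DR = 233.0 L/s, peak = 39.62 L/s.
Runoff depth d = ΣQ_DR·Δt / A = 233.0 × 5400 / (6.99 ha) = 18.00 mm.
The 1-cm UH is the DRH scaled by (10 mm)/d, so U_p = 39.62 × 10/18.00 = 22.0 L/s.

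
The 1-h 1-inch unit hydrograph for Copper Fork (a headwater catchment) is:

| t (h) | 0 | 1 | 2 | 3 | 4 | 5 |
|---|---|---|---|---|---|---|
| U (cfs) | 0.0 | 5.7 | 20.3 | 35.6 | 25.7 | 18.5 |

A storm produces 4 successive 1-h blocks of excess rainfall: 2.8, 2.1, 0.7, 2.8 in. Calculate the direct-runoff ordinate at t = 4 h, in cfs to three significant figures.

By discrete convolution, Q_j = Σ (P_i / 1 in) · U_{j−i}.
At t = 4 h (j=4): Q = (2.8/1)·25.7 + (2.1/1)·35.6 + (0.7/1)·20.3 + (2.8/1)·5.7 = 177 cfs.

Q ≈ 177 cfs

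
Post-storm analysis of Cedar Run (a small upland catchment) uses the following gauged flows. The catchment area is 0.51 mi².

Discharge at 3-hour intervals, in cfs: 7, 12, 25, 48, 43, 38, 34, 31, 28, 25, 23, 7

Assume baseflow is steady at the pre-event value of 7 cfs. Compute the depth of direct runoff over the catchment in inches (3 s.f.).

d ≈ 2.16 in

Direct runoff: 0.0, 5.0, 18.0, 41.0, 36.0, 31.0, 27.0, 24.0, 21.0, 18.0, 16.0, 0.0 cfs; ΣQ_DR = 237.0 cfs.
V = ΣQ_DR · Δt = 237.0 × 10800 s = 2.560 × 10^6 ft³.
Over A = 0.51 mi², depth = V / A = 2.16 in.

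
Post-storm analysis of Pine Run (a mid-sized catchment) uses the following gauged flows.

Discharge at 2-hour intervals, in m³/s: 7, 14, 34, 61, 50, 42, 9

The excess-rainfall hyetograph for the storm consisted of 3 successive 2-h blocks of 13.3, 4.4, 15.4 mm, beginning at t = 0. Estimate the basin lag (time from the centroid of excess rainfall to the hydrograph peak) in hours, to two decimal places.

t_L ≈ 2.87 h

Centroid of excess rainfall: t_c = Σ P_i·t̄_i / ΣP_i = 3.1269 h (block centres at 1, 3, 5 h).
Hydrograph peak occurs at t = 6 h, so basin lag t_L = 6 − 3.1269 = 2.87 h.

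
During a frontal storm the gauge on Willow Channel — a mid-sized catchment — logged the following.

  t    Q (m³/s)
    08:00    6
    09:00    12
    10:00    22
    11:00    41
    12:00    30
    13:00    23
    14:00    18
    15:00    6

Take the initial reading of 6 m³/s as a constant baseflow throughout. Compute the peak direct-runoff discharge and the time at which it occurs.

Q_p = 35.0 m³/s at t = 11:00

Subtracting baseflow gives direct-runoff ordinates: 0.0, 6.0, 16.0, 35.0, 24.0, 17.0, 12.0, 0.0 m³/s.
The maximum is 35.0 m³/s, occurring at the reading for t = 11:00.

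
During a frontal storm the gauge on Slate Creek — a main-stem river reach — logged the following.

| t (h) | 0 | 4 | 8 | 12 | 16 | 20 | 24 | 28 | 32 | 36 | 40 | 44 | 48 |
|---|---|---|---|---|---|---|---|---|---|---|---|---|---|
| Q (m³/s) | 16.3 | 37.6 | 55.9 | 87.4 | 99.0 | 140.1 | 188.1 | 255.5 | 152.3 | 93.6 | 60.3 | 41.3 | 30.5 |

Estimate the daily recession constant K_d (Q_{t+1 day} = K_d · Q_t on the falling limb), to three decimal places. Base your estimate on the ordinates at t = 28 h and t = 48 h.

K_d ≈ 0.078

Between t = 28 h and t = 48 h the flow falls from 255.5 to 30.5 m³/s over 5×4 h = 20 h.
Per-interval ratio K = (30.5/255.5)^(1/5) = 0.6537; K_d = K^(24/4) = 0.078.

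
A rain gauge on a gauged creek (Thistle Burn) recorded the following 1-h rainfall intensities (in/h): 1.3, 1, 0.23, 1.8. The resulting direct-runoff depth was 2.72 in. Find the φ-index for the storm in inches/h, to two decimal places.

Only the 3 blocks with intensity above φ contribute runoff: 1.3, 1, 1.8 in/h.
Σ(I−φ)·Δt = d  ⇒  (1.3+1+1.8 − 3φ)·1 = 2.72
φ = (4.100 − 2.72/1) / 3 = 0.46 in/h.

φ ≈ 0.46 in/h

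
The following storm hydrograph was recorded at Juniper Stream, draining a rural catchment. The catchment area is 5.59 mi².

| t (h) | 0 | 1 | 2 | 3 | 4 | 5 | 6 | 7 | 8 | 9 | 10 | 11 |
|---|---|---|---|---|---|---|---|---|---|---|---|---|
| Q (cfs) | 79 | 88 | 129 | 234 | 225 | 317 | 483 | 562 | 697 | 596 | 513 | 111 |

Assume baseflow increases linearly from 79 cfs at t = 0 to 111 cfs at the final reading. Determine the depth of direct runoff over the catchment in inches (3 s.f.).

d ≈ 0.802 in

Direct runoff: 0.00, 6.09, 44.18, 146.27, 134.36, 223.45, 386.55, 462.64, 594.73, 490.82, 404.91, 0.00 cfs; ΣQ_DR = 2894 cfs.
V = ΣQ_DR · Δt = 2894 × 3600 s = 1.042 × 10^7 ft³.
Over A = 5.59 mi², depth = V / A = 0.802 in.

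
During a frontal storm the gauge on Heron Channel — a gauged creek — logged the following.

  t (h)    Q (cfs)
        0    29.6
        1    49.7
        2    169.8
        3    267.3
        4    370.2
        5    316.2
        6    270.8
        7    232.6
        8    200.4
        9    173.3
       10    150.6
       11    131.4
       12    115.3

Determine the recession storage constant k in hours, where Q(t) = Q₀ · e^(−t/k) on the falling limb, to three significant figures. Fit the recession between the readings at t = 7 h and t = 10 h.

k ≈ 6.90 h

On the falling limb, Q drops from 232.6 to 150.6 cfs between t = 7 h and t = 10 h (Δt = 3 h).
k = −Δt / ln(Q₂/Q₁) = −3 / ln(150.6/232.6) = 6.90 h.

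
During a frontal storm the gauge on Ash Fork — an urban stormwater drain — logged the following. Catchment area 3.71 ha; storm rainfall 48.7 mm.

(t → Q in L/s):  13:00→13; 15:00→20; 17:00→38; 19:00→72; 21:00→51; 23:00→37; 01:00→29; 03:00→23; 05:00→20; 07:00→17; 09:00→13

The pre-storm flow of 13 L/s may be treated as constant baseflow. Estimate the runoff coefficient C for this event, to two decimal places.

ΣQ_DR = 190.0 L/s; V = ΣQ_DR·Δt = 1.368 × 10^6 L.
Runoff depth d = V / A = 36.87 mm.
C = d / P = 36.87 / 48.7 = 0.76.

C ≈ 0.76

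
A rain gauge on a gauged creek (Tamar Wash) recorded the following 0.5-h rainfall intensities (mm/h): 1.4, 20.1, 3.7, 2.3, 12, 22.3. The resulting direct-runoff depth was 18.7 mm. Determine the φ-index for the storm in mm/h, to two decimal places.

Only the 3 blocks with intensity above φ contribute runoff: 20.1, 12, 22.3 mm/h.
Σ(I−φ)·Δt = d  ⇒  (20.1+12+22.3 − 3φ)·0.5 = 18.7
φ = (54.40 − 18.7/0.5) / 3 = 5.67 mm/h.

φ ≈ 5.67 mm/h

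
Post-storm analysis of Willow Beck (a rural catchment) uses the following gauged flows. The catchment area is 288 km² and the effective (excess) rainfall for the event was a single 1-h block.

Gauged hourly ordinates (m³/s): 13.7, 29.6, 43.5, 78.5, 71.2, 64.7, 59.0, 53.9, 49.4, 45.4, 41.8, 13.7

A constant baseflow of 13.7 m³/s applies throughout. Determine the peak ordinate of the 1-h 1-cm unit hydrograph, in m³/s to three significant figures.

U_p ≈ 130 m³/s

Direct runoff: 0.0, 15.9, 29.8, 64.8, 57.5, 51.0, 45.3, 40.2, 35.7, 31.7, 28.1, 0.0 m³/s; ΣQ_DR = 400.0 m³/s, peak = 64.8 m³/s.
Runoff depth d = ΣQ_DR·Δt / A = 400.0 × 3600 / (288 km²) = 5.000 mm.
The 1-cm UH is the DRH scaled by (10 mm)/d, so U_p = 64.8 × 10/5.000 = 130 m³/s.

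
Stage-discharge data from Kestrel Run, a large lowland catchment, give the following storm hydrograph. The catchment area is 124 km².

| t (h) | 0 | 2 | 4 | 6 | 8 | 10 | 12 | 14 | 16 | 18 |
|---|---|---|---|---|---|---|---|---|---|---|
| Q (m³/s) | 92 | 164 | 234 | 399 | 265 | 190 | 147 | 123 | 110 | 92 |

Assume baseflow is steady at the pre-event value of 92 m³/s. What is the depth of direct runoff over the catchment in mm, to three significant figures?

Direct runoff: 0.0, 72.0, 142.0, 307.0, 173.0, 98.0, 55.0, 31.0, 18.0, 0.0 m³/s; ΣQ_DR = 896.0 m³/s.
V = ΣQ_DR · Δt = 896.0 × 7200 s = 6.451 × 10^6 m³.
Over A = 124 km², depth = V / A = 52.0 mm.

d ≈ 52.0 mm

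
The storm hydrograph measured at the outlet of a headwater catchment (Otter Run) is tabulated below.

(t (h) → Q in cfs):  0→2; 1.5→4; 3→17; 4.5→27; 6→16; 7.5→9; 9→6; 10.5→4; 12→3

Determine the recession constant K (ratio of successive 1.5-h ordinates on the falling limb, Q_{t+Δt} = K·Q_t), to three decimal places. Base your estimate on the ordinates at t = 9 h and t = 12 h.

K ≈ 0.707

Using the recession-limb readings at t = 9 h and t = 12 h: Q falls from 6 to 3 cfs over 2 intervals.
K = (Q₂/Q₁)^(1/2) = (3/6)^(1/2) = 0.707.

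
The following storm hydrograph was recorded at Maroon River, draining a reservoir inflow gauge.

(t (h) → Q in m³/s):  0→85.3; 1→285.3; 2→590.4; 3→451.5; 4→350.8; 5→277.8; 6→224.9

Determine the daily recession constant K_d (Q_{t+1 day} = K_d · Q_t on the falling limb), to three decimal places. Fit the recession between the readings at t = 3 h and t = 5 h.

K_d ≈ 0.003

Between t = 3 h and t = 5 h the flow falls from 451.5 to 277.8 m³/s over 2×1 h = 2 h.
Per-interval ratio K = (277.8/451.5)^(1/2) = 0.7844; K_d = K^(24/1) = 0.003.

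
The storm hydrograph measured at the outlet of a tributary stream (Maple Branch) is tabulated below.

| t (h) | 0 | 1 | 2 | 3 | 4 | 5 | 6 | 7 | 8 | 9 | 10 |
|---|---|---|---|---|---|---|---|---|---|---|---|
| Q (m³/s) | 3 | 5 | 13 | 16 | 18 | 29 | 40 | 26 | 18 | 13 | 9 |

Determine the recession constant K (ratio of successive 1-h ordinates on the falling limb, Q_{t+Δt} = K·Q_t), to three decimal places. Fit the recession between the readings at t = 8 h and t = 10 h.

Using the recession-limb readings at t = 8 h and t = 10 h: Q falls from 18 to 9 m³/s over 2 intervals.
K = (Q₂/Q₁)^(1/2) = (9/18)^(1/2) = 0.707.

K ≈ 0.707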